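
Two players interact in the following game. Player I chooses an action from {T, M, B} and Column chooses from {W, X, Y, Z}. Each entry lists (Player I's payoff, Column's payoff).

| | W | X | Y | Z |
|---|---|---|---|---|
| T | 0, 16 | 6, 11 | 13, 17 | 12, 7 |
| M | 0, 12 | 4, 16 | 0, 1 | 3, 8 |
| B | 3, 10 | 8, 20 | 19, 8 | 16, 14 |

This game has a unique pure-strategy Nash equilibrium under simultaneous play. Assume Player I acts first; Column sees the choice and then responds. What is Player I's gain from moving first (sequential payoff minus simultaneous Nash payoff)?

5

Column best-responds to each possible Player I move:
- T: Column compares 16, 11, 17, 7 and picks Y; Player I would get 13.
- M: Column compares 12, 16, 1, 8 and picks X; Player I would get 4.
- B: Column compares 10, 20, 8, 14 and picks X; Player I would get 8.
Maximizing over 13, 4, 8, Player I chooses T. Subgame-perfect outcome: (T, Y) with payoffs (13, 17).
For the simultaneous game, intersect best replies.
Player I's best replies: W→B; X→B; Y→B; Z→B.
Column's best replies: T→Y; M→X; B→X.
The unique mutual best reply is (B, X), giving (8, 20).
Player I's commitment gain: 13 − 8 = 5.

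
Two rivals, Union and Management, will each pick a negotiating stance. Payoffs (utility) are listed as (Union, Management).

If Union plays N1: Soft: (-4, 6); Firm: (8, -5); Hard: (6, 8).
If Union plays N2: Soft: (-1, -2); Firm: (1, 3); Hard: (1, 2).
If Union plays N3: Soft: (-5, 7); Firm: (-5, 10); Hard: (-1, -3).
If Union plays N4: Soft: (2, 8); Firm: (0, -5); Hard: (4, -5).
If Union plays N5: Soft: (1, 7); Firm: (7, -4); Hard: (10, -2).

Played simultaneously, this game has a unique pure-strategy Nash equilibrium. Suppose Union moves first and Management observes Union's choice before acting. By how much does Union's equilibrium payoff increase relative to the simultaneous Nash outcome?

Backward induction with Union moving first.
- N1: BR = Hard, leader payoff 6.
- N2: BR = Firm, leader payoff 1.
- N3: BR = Firm, leader payoff -5.
- N4: BR = Soft, leader payoff 2.
- N5: BR = Soft, leader payoff 1.
Union's induced payoffs are 6, 1, -5, 2, 1, so Union commits to N1. Subgame-perfect outcome: (N1, Hard) with payoffs (6, 8).
For the simultaneous game, intersect best replies.
Union's best replies: Soft→N4; Firm→N1; Hard→N5.
Management's best replies: N1→Hard; N2→Firm; N3→Firm; N4→Soft; N5→Soft.
Only (N4, Soft) has each player best-responding; Nash payoffs (2, 8).
Union's commitment gain: 6 − 2 = 4.

4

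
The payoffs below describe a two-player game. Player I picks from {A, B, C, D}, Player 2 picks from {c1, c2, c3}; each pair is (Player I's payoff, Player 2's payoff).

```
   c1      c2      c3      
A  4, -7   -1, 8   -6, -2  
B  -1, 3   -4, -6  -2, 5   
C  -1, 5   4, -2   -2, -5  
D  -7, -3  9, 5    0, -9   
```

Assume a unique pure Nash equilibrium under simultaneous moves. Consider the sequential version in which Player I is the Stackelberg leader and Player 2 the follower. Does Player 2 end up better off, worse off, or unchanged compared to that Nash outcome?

Player 2 best-responds to each possible Player I move:
- A: Player 2 compares -7, 8, -2 and picks c2; Player I would get -1.
- B: Player 2 compares 3, -6, 5 and picks c3; Player I would get -2.
- C: Player 2 compares 5, -2, -5 and picks c1; Player I would get -1.
- D: Player 2 compares -3, 5, -9 and picks c2; Player I would get 9.
Among -1, -2, -1, 9, the best is 9 at D. Subgame-perfect outcome: (D, c2) with payoffs (9, 5).
Under simultaneous play:
Player I's best replies: c1→A; c2→D; c3→D.
Player 2's best replies: A→c2; B→c3; C→c1; D→c2.
Only (D, c2) has each player best-responding; Nash payoffs (9, 5).
Player 2 earns 5 sequentially versus 5 at the Nash outcome: unchanged.

unchanged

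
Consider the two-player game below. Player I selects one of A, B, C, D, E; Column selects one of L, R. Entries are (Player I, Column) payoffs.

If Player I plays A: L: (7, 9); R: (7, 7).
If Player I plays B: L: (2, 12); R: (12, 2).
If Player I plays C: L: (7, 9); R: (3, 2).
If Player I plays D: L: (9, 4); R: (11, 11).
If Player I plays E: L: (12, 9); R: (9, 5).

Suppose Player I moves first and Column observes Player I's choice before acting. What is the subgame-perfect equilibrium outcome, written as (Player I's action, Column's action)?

(E, L)

Work backward from Column's decision.
- A: Column compares 9, 7 and picks L; Player I would get 7.
- B: Column compares 12, 2 and picks L; Player I would get 2.
- C: Column compares 9, 2 and picks L; Player I would get 7.
- D: Column compares 4, 11 and picks R; Player I would get 11.
- E: Column compares 9, 5 and picks L; Player I would get 12.
Among 7, 2, 7, 11, 12, the best is 12 at E. Subgame-perfect outcome: (E, L) with payoffs (12, 9).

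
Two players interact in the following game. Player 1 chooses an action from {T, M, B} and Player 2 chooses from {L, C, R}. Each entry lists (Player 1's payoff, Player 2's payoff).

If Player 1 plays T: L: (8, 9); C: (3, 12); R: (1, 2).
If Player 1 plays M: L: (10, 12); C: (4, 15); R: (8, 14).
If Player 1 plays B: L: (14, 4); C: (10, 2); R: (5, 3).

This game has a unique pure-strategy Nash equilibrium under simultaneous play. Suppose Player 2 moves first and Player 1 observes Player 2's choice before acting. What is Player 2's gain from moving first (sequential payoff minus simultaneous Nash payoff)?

10

Solve by backward induction (Player 2 leads).
- L: BR = B, leader payoff 4.
- C: BR = B, leader payoff 2.
- R: BR = M, leader payoff 14.
Maximizing over 4, 2, 14, Player 2 chooses R. Subgame-perfect outcome: (M, R) with payoffs (8, 14).
Under simultaneous play:
Player 1's best replies: L→B; C→B; R→M.
Player 2's best replies: T→C; M→C; B→L.
The unique mutual best reply is (B, L), giving (14, 4).
Player 2's commitment gain: 14 − 4 = 10.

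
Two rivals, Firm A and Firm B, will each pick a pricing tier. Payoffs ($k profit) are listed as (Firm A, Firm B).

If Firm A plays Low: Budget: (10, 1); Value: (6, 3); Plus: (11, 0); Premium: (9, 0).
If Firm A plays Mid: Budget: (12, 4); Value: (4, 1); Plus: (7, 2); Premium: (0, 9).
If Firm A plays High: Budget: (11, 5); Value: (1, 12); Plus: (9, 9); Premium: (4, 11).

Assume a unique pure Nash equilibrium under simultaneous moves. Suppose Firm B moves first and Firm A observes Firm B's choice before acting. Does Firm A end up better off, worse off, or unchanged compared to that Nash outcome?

better off

Solve by backward induction (Firm B leads).
- Budget: Firm A compares 10, 12, 11 and picks Mid; Firm B would get 4.
- Value: Firm A compares 6, 4, 1 and picks Low; Firm B would get 3.
- Plus: Firm A compares 11, 7, 9 and picks Low; Firm B would get 0.
- Premium: Firm A compares 9, 0, 4 and picks Low; Firm B would get 0.
Maximizing over 4, 3, 0, 0, Firm B chooses Budget. Subgame-perfect outcome: (Mid, Budget) with payoffs (12, 4).
Under simultaneous play:
Firm A's best replies: Budget→Mid; Value→Low; Plus→Low; Premium→Low.
Firm B's best replies: Low→Value; Mid→Premium; High→Value.
Only (Low, Value) has each player best-responding; Nash payoffs (6, 3).
Firm A earns 12 sequentially versus 6 at the Nash outcome: better off.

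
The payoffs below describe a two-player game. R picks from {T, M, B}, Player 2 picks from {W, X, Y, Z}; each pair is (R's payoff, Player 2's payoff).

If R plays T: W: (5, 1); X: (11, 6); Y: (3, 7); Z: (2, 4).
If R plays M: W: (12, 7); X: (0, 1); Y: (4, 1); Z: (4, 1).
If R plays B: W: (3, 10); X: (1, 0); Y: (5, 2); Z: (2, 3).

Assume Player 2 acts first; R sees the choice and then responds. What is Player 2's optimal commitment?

W

Solve by backward induction (Player 2 leads).
- W: BR = M, leader payoff 7.
- X: BR = T, leader payoff 6.
- Y: BR = B, leader payoff 2.
- Z: BR = M, leader payoff 1.
Among 7, 6, 2, 1, the best is 7 at W. Subgame-perfect outcome: (M, W) with payoffs (12, 7).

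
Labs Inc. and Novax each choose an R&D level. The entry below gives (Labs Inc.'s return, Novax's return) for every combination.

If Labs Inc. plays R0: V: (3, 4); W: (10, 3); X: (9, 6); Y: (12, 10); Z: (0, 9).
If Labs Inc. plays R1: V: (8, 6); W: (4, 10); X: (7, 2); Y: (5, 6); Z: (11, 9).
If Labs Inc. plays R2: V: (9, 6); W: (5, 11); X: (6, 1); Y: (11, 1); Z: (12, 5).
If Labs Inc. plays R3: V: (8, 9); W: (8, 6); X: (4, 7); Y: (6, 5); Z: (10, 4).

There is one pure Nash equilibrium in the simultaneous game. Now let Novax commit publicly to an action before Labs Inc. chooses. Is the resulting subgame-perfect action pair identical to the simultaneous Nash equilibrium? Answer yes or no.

Work backward from Labs Inc.'s decision.
- V → Labs Inc. plays R2 (best of 3, 8, 9, 8); Novax gets 6.
- W → Labs Inc. plays R0 (best of 10, 4, 5, 8); Novax gets 3.
- X → Labs Inc. plays R0 (best of 9, 7, 6, 4); Novax gets 6.
- Y → Labs Inc. plays R0 (best of 12, 5, 11, 6); Novax gets 10.
- Z → Labs Inc. plays R2 (best of 0, 11, 12, 10); Novax gets 5.
Maximizing over 6, 3, 6, 10, 5, Novax chooses Y. Subgame-perfect outcome: (R0, Y) with payoffs (12, 10).
For the simultaneous game, intersect best replies.
Labs Inc.'s best replies: V→R2; W→R0; X→R0; Y→R0; Z→R2.
Novax's best replies: R0→Y; R1→W; R2→W; R3→V.
The unique mutual best reply is (R0, Y), giving (12, 10).
Sequential outcome (R0, Y) coincides with the Nash profile (R0, Y).

yes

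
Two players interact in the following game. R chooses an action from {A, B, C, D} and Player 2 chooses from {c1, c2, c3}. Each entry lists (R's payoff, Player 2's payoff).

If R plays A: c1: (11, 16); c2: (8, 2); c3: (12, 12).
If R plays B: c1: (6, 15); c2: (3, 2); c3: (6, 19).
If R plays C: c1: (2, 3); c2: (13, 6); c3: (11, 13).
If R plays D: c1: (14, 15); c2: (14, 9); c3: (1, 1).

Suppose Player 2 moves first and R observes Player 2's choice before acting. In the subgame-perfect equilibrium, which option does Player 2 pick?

c1

Solve by backward induction (Player 2 leads).
- c1 → R plays D (best of 11, 6, 2, 14); Player 2 gets 15.
- c2 → R plays D (best of 8, 3, 13, 14); Player 2 gets 9.
- c3 → R plays A (best of 12, 6, 11, 1); Player 2 gets 12.
Among 15, 9, 12, the best is 15 at c1. Subgame-perfect outcome: (D, c1) with payoffs (14, 15).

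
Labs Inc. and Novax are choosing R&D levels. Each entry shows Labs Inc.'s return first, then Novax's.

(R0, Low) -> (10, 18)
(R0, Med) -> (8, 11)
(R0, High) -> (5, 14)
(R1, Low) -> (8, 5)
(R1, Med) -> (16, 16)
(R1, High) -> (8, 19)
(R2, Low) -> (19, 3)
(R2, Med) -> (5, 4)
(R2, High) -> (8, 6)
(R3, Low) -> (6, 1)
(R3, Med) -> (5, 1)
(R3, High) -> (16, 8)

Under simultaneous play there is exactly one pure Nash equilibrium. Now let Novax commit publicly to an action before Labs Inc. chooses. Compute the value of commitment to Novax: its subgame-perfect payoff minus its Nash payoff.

Labs Inc. best-responds to each possible Novax move:
- Low → Labs Inc. plays R2 (best of 10, 8, 19, 6); Novax gets 3.
- Med → Labs Inc. plays R1 (best of 8, 16, 5, 5); Novax gets 16.
- High → Labs Inc. plays R3 (best of 5, 8, 8, 16); Novax gets 8.
Novax's induced payoffs are 3, 16, 8, so Novax commits to Med. Subgame-perfect outcome: (R1, Med) with payoffs (16, 16).
Under simultaneous play:
Labs Inc.'s best replies: Low→R2; Med→R1; High→R3.
Novax's best replies: R0→Low; R1→High; R2→High; R3→High.
The unique mutual best reply is (R3, High), giving (16, 8).
Novax's commitment gain: 16 − 8 = 8.

8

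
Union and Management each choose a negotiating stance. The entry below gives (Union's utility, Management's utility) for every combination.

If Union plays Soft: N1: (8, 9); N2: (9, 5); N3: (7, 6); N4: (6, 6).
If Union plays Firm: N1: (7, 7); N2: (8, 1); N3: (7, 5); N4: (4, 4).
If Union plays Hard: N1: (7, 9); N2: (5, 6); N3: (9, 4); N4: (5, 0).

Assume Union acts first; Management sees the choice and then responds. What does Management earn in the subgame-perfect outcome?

Management best-responds to each possible Union move:
- Soft: BR = N1, leader payoff 8.
- Firm: BR = N1, leader payoff 7.
- Hard: BR = N1, leader payoff 7.
Maximizing over 8, 7, 7, Union chooses Soft. Subgame-perfect outcome: (Soft, N1) with payoffs (8, 9).

9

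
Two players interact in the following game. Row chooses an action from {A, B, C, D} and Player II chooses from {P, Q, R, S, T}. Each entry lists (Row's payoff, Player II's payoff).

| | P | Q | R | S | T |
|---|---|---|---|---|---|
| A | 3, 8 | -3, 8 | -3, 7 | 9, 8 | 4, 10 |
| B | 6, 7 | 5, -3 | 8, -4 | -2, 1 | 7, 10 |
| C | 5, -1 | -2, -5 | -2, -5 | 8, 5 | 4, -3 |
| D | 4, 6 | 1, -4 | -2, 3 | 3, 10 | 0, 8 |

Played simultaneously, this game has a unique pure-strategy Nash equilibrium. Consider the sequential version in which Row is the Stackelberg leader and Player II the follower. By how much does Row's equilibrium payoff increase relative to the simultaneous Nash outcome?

1

Solve by backward induction (Row leads).
- A → Player II plays T (best of 8, 8, 7, 8, 10); Row gets 4.
- B → Player II plays T (best of 7, -3, -4, 1, 10); Row gets 7.
- C → Player II plays S (best of -1, -5, -5, 5, -3); Row gets 8.
- D → Player II plays S (best of 6, -4, 3, 10, 8); Row gets 3.
Row's induced payoffs are 4, 7, 8, 3, so Row commits to C. Subgame-perfect outcome: (C, S) with payoffs (8, 5).
For the simultaneous game, intersect best replies.
Row's best replies: P→B; Q→B; R→B; S→A; T→B.
Player II's best replies: A→T; B→T; C→S; D→S.
Only (B, T) has each player best-responding; Nash payoffs (7, 10).
Row's commitment gain: 8 − 7 = 1.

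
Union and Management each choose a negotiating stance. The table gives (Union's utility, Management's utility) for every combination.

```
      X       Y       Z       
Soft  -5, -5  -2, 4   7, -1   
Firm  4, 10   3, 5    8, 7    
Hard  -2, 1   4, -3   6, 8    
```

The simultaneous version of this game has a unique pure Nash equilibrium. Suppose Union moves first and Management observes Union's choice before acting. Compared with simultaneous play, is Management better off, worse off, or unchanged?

Backward induction with Union moving first.
- Soft: BR = Y, leader payoff -2.
- Firm: BR = X, leader payoff 4.
- Hard: BR = Z, leader payoff 6.
Maximizing over -2, 4, 6, Union chooses Hard. Subgame-perfect outcome: (Hard, Z) with payoffs (6, 8).
Now find the simultaneous Nash equilibrium.
Union's best replies: X→Firm; Y→Hard; Z→Firm.
Management's best replies: Soft→Y; Firm→X; Hard→Z.
The unique mutual best reply is (Firm, X), giving (4, 10).
Management earns 8 sequentially versus 10 at the Nash outcome: worse off.

worse off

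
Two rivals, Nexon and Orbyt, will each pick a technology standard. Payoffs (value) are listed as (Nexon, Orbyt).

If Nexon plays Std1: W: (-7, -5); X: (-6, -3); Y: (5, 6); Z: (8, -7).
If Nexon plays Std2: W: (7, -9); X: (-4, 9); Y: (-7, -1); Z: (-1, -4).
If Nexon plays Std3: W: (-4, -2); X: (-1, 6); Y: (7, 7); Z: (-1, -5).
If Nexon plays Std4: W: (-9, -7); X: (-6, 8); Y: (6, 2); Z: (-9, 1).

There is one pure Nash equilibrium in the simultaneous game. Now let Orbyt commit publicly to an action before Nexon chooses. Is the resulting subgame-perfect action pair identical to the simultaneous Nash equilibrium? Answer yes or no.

yes

Nexon best-responds to each possible Orbyt move:
- W: Nexon compares -7, 7, -4, -9 and picks Std2; Orbyt would get -9.
- X: Nexon compares -6, -4, -1, -6 and picks Std3; Orbyt would get 6.
- Y: Nexon compares 5, -7, 7, 6 and picks Std3; Orbyt would get 7.
- Z: Nexon compares 8, -1, -1, -9 and picks Std1; Orbyt would get -7.
Among -9, 6, 7, -7, the best is 7 at Y. Subgame-perfect outcome: (Std3, Y) with payoffs (7, 7).
Now find the simultaneous Nash equilibrium.
Nexon's best replies: W→Std2; X→Std3; Y→Std3; Z→Std1.
Orbyt's best replies: Std1→Y; Std2→X; Std3→Y; Std4→X.
The unique mutual best reply is (Std3, Y), giving (7, 7).
Sequential outcome (Std3, Y) coincides with the Nash profile (Std3, Y).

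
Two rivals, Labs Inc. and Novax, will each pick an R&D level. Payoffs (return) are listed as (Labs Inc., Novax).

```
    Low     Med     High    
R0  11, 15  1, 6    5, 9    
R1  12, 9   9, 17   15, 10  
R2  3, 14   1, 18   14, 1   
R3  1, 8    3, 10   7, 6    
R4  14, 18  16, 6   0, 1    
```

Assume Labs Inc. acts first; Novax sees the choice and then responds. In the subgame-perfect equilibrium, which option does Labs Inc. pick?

R4

Novax best-responds to each possible Labs Inc. move:
- R0: BR = Low, leader payoff 11.
- R1: BR = Med, leader payoff 9.
- R2: BR = Med, leader payoff 1.
- R3: BR = Med, leader payoff 3.
- R4: BR = Low, leader payoff 14.
Maximizing over 11, 9, 1, 3, 14, Labs Inc. chooses R4. Subgame-perfect outcome: (R4, Low) with payoffs (14, 18).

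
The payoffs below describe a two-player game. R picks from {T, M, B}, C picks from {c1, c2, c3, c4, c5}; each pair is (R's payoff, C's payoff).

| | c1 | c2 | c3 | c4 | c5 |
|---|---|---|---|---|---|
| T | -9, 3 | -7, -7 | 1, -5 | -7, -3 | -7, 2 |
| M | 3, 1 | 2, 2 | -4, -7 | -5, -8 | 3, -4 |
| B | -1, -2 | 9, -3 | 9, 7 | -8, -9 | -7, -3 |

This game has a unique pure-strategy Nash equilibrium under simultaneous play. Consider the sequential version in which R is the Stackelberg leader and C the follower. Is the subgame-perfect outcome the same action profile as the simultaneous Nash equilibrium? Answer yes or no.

yes

Work backward from C's decision.
- T → C plays c1 (best of 3, -7, -5, -3, 2); R gets -9.
- M → C plays c2 (best of 1, 2, -7, -8, -4); R gets 2.
- B → C plays c3 (best of -2, -3, 7, -9, -3); R gets 9.
R's induced payoffs are -9, 2, 9, so R commits to B. Subgame-perfect outcome: (B, c3) with payoffs (9, 7).
Under simultaneous play:
R's best replies: c1→M; c2→B; c3→B; c4→M; c5→M.
C's best replies: T→c1; M→c2; B→c3.
The unique mutual best reply is (B, c3), giving (9, 7).
Sequential outcome (B, c3) coincides with the Nash profile (B, c3).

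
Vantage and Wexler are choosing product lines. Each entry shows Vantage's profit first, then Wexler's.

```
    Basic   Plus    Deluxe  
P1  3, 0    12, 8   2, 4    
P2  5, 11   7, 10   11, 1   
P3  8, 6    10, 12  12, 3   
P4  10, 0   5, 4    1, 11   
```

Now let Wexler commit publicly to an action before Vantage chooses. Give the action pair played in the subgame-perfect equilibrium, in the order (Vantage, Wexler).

(P1, Plus)

Work backward from Vantage's decision.
- Basic: BR = P4, leader payoff 0.
- Plus: BR = P1, leader payoff 8.
- Deluxe: BR = P3, leader payoff 3.
Maximizing over 0, 8, 3, Wexler chooses Plus. Subgame-perfect outcome: (P1, Plus) with payoffs (12, 8).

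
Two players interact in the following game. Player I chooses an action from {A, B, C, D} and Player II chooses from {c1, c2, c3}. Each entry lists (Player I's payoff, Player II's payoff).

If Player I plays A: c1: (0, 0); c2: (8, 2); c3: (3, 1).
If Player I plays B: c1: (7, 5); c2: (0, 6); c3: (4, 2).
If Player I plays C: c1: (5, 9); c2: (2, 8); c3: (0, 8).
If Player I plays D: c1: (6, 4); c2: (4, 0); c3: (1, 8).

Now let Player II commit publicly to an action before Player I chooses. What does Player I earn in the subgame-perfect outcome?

7

Backward induction with Player II moving first.
- c1: BR = B, leader payoff 5.
- c2: BR = A, leader payoff 2.
- c3: BR = B, leader payoff 2.
Maximizing over 5, 2, 2, Player II chooses c1. Subgame-perfect outcome: (B, c1) with payoffs (7, 5).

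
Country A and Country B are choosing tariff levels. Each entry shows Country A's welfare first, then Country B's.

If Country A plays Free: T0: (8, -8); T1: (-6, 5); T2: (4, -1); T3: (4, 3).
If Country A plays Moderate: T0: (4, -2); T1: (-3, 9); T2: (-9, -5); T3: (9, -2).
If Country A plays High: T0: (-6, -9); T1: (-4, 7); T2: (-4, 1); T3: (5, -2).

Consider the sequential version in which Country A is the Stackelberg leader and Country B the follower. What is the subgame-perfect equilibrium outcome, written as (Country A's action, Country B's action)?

(Moderate, T1)

Country B best-responds to each possible Country A move:
- Free → Country B plays T1 (best of -8, 5, -1, 3); Country A gets -6.
- Moderate → Country B plays T1 (best of -2, 9, -5, -2); Country A gets -3.
- High → Country B plays T1 (best of -9, 7, 1, -2); Country A gets -4.
Among -6, -3, -4, the best is -3 at Moderate. Subgame-perfect outcome: (Moderate, T1) with payoffs (-3, 9).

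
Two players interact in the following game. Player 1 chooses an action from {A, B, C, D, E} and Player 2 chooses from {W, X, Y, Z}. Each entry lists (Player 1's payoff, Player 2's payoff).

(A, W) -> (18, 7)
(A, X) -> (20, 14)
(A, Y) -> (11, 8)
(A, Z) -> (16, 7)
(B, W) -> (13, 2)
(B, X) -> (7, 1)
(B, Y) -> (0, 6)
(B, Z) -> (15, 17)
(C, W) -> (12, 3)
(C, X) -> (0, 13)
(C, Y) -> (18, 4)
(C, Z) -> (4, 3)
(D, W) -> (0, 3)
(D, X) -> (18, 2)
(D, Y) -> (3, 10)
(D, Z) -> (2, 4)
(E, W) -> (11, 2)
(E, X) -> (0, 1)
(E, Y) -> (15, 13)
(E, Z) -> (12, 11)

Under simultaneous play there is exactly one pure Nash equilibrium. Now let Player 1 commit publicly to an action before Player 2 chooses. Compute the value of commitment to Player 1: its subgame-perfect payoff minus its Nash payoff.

0

Backward induction with Player 1 moving first.
- A → Player 2 plays X (best of 7, 14, 8, 7); Player 1 gets 20.
- B → Player 2 plays Z (best of 2, 1, 6, 17); Player 1 gets 15.
- C → Player 2 plays X (best of 3, 13, 4, 3); Player 1 gets 0.
- D → Player 2 plays Y (best of 3, 2, 10, 4); Player 1 gets 3.
- E → Player 2 plays Y (best of 2, 1, 13, 11); Player 1 gets 15.
Player 1's induced payoffs are 20, 15, 0, 3, 15, so Player 1 commits to A. Subgame-perfect outcome: (A, X) with payoffs (20, 14).
For the simultaneous game, intersect best replies.
Player 1's best replies: W→A; X→A; Y→C; Z→A.
Player 2's best replies: A→X; B→Z; C→X; D→Y; E→Y.
The unique mutual best reply is (A, X), giving (20, 14).
Player 1's commitment gain: 20 − 20 = 0.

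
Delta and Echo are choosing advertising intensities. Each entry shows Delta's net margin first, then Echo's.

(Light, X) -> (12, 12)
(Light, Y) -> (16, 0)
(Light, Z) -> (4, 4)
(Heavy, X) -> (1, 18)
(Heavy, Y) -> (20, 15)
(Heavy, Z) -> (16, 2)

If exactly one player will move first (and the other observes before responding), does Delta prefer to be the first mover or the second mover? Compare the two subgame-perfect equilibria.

If Delta leads: Echo's best replies are Light→X, Heavy→X; Delta's induced payoffs 12, 1; outcome (Light, X), payoffs (12, 12).
If Echo leads: Delta's best replies are X→Light, Y→Heavy, Z→Heavy; Echo's induced payoffs 12, 15, 2; outcome (Heavy, Y), payoffs (20, 15).
Delta gets 12 moving first and 20 moving second, so Delta prefers to move second.

second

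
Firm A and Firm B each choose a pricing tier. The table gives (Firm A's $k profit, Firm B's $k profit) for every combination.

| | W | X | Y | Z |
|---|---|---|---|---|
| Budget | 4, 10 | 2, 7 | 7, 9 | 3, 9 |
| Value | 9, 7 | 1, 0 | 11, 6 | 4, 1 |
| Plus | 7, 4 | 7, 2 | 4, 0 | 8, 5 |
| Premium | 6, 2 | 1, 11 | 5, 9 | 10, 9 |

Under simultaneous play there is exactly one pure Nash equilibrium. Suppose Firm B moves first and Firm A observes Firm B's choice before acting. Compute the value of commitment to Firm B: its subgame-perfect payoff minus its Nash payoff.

2

Backward induction with Firm B moving first.
- W: BR = Value, leader payoff 7.
- X: BR = Plus, leader payoff 2.
- Y: BR = Value, leader payoff 6.
- Z: BR = Premium, leader payoff 9.
Firm B's induced payoffs are 7, 2, 6, 9, so Firm B commits to Z. Subgame-perfect outcome: (Premium, Z) with payoffs (10, 9).
For the simultaneous game, intersect best replies.
Firm A's best replies: W→Value; X→Plus; Y→Value; Z→Premium.
Firm B's best replies: Budget→W; Value→W; Plus→Z; Premium→X.
The unique mutual best reply is (Value, W), giving (9, 7).
Firm B's commitment gain: 9 − 7 = 2.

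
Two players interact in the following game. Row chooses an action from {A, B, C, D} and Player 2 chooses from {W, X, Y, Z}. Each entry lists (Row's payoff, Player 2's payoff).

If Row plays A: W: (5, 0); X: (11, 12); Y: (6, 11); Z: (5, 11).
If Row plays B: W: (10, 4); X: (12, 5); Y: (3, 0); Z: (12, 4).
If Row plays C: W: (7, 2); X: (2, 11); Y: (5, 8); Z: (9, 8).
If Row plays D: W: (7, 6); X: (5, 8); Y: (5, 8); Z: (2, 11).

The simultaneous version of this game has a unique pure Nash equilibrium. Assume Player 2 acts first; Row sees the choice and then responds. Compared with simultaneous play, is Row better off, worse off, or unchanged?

Solve by backward induction (Player 2 leads).
- W: Row compares 5, 10, 7, 7 and picks B; Player 2 would get 4.
- X: Row compares 11, 12, 2, 5 and picks B; Player 2 would get 5.
- Y: Row compares 6, 3, 5, 5 and picks A; Player 2 would get 11.
- Z: Row compares 5, 12, 9, 2 and picks B; Player 2 would get 4.
Among 4, 5, 11, 4, the best is 11 at Y. Subgame-perfect outcome: (A, Y) with payoffs (6, 11).
Now find the simultaneous Nash equilibrium.
Row's best replies: W→B; X→B; Y→A; Z→B.
Player 2's best replies: A→X; B→X; C→X; D→Z.
Only (B, X) has each player best-responding; Nash payoffs (12, 5).
Row earns 6 sequentially versus 12 at the Nash outcome: worse off.

worse off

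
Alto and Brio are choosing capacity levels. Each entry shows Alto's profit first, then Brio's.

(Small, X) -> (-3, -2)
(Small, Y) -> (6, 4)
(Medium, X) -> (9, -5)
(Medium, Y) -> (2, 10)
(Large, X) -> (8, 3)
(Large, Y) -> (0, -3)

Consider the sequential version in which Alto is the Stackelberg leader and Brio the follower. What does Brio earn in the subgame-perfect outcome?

Backward induction with Alto moving first.
- Small: Brio compares -2, 4 and picks Y; Alto would get 6.
- Medium: Brio compares -5, 10 and picks Y; Alto would get 2.
- Large: Brio compares 3, -3 and picks X; Alto would get 8.
Alto's induced payoffs are 6, 2, 8, so Alto commits to Large. Subgame-perfect outcome: (Large, X) with payoffs (8, 3).

3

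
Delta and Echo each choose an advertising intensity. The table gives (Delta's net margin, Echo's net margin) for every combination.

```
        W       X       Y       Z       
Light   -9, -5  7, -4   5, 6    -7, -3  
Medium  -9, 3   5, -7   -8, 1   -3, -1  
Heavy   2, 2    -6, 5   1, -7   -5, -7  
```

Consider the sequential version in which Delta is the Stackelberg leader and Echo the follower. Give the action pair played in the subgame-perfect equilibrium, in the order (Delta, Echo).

Echo best-responds to each possible Delta move:
- Light: Echo compares -5, -4, 6, -3 and picks Y; Delta would get 5.
- Medium: Echo compares 3, -7, 1, -1 and picks W; Delta would get -9.
- Heavy: Echo compares 2, 5, -7, -7 and picks X; Delta would get -6.
Delta's induced payoffs are 5, -9, -6, so Delta commits to Light. Subgame-perfect outcome: (Light, Y) with payoffs (5, 6).

(Light, Y)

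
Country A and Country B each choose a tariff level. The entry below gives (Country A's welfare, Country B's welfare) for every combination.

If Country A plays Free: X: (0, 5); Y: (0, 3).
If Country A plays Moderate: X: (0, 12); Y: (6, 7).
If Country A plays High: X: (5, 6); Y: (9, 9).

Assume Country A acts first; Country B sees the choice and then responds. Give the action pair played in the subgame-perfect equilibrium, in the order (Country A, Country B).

Backward induction with Country A moving first.
- Free: BR = X, leader payoff 0.
- Moderate: BR = X, leader payoff 0.
- High: BR = Y, leader payoff 9.
Among 0, 0, 9, the best is 9 at High. Subgame-perfect outcome: (High, Y) with payoffs (9, 9).

(High, Y)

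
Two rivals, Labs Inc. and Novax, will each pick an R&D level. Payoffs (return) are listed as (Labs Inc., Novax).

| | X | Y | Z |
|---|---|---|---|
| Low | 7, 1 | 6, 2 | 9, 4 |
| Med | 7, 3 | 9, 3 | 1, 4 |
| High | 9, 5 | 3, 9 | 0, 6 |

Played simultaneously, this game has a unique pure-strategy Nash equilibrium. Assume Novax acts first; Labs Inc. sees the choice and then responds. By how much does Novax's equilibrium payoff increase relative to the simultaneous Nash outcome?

Work backward from Labs Inc.'s decision.
- X: BR = High, leader payoff 5.
- Y: BR = Med, leader payoff 3.
- Z: BR = Low, leader payoff 4.
Novax's induced payoffs are 5, 3, 4, so Novax commits to X. Subgame-perfect outcome: (High, X) with payoffs (9, 5).
Under simultaneous play:
Labs Inc.'s best replies: X→High; Y→Med; Z→Low.
Novax's best replies: Low→Z; Med→Z; High→Y.
Only (Low, Z) has each player best-responding; Nash payoffs (9, 4).
Novax's commitment gain: 5 − 4 = 1.

1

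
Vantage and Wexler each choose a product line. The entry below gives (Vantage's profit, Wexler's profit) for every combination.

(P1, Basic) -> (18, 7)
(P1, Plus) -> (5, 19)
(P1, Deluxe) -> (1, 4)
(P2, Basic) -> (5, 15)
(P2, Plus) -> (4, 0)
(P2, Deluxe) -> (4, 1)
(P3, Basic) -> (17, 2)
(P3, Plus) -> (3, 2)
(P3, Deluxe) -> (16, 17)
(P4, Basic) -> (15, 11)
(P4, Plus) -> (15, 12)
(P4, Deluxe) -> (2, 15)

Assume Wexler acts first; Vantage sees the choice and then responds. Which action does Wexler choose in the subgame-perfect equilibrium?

Deluxe

Vantage best-responds to each possible Wexler move:
- Basic: Vantage compares 18, 5, 17, 15 and picks P1; Wexler would get 7.
- Plus: Vantage compares 5, 4, 3, 15 and picks P4; Wexler would get 12.
- Deluxe: Vantage compares 1, 4, 16, 2 and picks P3; Wexler would get 17.
Among 7, 12, 17, the best is 17 at Deluxe. Subgame-perfect outcome: (P3, Deluxe) with payoffs (16, 17).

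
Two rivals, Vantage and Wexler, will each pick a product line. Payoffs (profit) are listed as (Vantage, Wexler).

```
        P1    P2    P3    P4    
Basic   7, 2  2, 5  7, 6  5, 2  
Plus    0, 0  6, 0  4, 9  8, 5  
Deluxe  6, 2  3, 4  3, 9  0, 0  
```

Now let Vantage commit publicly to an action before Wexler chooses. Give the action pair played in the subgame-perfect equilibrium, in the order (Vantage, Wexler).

(Basic, P3)

Work backward from Wexler's decision.
- Basic: BR = P3, leader payoff 7.
- Plus: BR = P3, leader payoff 4.
- Deluxe: BR = P3, leader payoff 3.
Maximizing over 7, 4, 3, Vantage chooses Basic. Subgame-perfect outcome: (Basic, P3) with payoffs (7, 6).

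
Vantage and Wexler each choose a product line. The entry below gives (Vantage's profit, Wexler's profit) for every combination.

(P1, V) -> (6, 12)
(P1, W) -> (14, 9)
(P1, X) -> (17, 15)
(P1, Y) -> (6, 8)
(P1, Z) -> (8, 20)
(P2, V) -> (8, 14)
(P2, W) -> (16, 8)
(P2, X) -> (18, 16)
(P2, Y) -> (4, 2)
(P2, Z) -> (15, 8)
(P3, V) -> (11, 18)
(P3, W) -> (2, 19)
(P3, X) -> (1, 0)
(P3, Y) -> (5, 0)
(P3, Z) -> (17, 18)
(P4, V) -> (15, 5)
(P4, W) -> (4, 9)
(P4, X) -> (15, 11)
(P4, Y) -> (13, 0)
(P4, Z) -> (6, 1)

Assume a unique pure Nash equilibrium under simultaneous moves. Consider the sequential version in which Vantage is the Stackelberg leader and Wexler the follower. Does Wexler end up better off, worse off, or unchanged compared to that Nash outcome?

unchanged

Backward induction with Vantage moving first.
- P1: Wexler compares 12, 9, 15, 8, 20 and picks Z; Vantage would get 8.
- P2: Wexler compares 14, 8, 16, 2, 8 and picks X; Vantage would get 18.
- P3: Wexler compares 18, 19, 0, 0, 18 and picks W; Vantage would get 2.
- P4: Wexler compares 5, 9, 11, 0, 1 and picks X; Vantage would get 15.
Maximizing over 8, 18, 2, 15, Vantage chooses P2. Subgame-perfect outcome: (P2, X) with payoffs (18, 16).
For the simultaneous game, intersect best replies.
Vantage's best replies: V→P4; W→P2; X→P2; Y→P4; Z→P3.
Wexler's best replies: P1→Z; P2→X; P3→W; P4→X.
The unique mutual best reply is (P2, X), giving (18, 16).
Wexler earns 16 sequentially versus 16 at the Nash outcome: unchanged.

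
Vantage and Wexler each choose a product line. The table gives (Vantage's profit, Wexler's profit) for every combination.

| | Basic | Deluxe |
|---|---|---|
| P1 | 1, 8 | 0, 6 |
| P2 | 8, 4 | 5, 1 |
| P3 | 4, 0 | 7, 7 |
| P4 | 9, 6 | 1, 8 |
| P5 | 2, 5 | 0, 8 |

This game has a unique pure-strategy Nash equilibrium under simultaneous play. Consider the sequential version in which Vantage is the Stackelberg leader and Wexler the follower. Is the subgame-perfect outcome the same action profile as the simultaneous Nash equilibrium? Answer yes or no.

no

Backward induction with Vantage moving first.
- P1: Wexler compares 8, 6 and picks Basic; Vantage would get 1.
- P2: Wexler compares 4, 1 and picks Basic; Vantage would get 8.
- P3: Wexler compares 0, 7 and picks Deluxe; Vantage would get 7.
- P4: Wexler compares 6, 8 and picks Deluxe; Vantage would get 1.
- P5: Wexler compares 5, 8 and picks Deluxe; Vantage would get 0.
Among 1, 8, 7, 1, 0, the best is 8 at P2. Subgame-perfect outcome: (P2, Basic) with payoffs (8, 4).
Under simultaneous play:
Vantage's best replies: Basic→P4; Deluxe→P3.
Wexler's best replies: P1→Basic; P2→Basic; P3→Deluxe; P4→Deluxe; P5→Deluxe.
The unique mutual best reply is (P3, Deluxe), giving (7, 7).
Sequential outcome (P2, Basic) differs from the Nash profile (P3, Deluxe).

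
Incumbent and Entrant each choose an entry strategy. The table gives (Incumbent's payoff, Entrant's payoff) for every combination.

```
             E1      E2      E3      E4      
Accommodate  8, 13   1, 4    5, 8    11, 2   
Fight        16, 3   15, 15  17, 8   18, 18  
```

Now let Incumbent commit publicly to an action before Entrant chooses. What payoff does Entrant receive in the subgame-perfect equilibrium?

Work backward from Entrant's decision.
- Accommodate → Entrant plays E1 (best of 13, 4, 8, 2); Incumbent gets 8.
- Fight → Entrant plays E4 (best of 3, 15, 8, 18); Incumbent gets 18.
Among 8, 18, the best is 18 at Fight. Subgame-perfect outcome: (Fight, E4) with payoffs (18, 18).

18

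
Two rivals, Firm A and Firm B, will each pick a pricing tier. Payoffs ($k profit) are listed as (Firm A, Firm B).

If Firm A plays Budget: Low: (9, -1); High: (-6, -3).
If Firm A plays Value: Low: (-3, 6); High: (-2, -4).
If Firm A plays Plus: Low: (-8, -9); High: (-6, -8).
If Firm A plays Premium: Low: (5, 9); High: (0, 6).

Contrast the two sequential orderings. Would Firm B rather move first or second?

If Firm A leads: Firm B's best replies are Budget→Low, Value→Low, Plus→High, Premium→Low; Firm A's induced payoffs 9, -3, -6, 5; outcome (Budget, Low), payoffs (9, -1).
If Firm B leads: Firm A's best replies are Low→Budget, High→Premium; Firm B's induced payoffs -1, 6; outcome (Premium, High), payoffs (0, 6).
Firm B gets 6 moving first and -1 moving second, so Firm B prefers to move first.

first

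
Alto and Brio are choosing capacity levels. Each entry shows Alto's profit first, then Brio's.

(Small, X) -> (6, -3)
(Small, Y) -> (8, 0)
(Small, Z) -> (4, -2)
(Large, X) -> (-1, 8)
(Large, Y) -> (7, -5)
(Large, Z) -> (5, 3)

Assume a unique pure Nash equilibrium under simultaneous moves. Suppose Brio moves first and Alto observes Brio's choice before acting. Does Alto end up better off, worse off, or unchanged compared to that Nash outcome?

worse off

Solve by backward induction (Brio leads).
- X: Alto compares 6, -1 and picks Small; Brio would get -3.
- Y: Alto compares 8, 7 and picks Small; Brio would get 0.
- Z: Alto compares 4, 5 and picks Large; Brio would get 3.
Brio's induced payoffs are -3, 0, 3, so Brio commits to Z. Subgame-perfect outcome: (Large, Z) with payoffs (5, 3).
For the simultaneous game, intersect best replies.
Alto's best replies: X→Small; Y→Small; Z→Large.
Brio's best replies: Small→Y; Large→X.
Only (Small, Y) has each player best-responding; Nash payoffs (8, 0).
Alto earns 5 sequentially versus 8 at the Nash outcome: worse off.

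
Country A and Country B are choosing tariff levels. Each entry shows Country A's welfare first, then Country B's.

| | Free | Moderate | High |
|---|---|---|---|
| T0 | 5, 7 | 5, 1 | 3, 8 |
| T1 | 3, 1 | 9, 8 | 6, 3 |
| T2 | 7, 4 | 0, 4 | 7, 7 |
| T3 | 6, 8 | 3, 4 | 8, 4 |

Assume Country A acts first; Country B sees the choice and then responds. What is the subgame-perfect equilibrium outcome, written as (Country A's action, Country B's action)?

(T1, Moderate)

Country B best-responds to each possible Country A move:
- T0 → Country B plays High (best of 7, 1, 8); Country A gets 3.
- T1 → Country B plays Moderate (best of 1, 8, 3); Country A gets 9.
- T2 → Country B plays High (best of 4, 4, 7); Country A gets 7.
- T3 → Country B plays Free (best of 8, 4, 4); Country A gets 6.
Among 3, 9, 7, 6, the best is 9 at T1. Subgame-perfect outcome: (T1, Moderate) with payoffs (9, 8).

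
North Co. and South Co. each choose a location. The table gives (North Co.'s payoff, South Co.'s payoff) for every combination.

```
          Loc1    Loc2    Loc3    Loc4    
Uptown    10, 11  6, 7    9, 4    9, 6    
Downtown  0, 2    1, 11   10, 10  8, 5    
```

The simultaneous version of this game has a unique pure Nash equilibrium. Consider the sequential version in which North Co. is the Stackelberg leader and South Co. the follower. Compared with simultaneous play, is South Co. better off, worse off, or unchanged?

unchanged

Backward induction with North Co. moving first.
- Uptown → South Co. plays Loc1 (best of 11, 7, 4, 6); North Co. gets 10.
- Downtown → South Co. plays Loc2 (best of 2, 11, 10, 5); North Co. gets 1.
North Co.'s induced payoffs are 10, 1, so North Co. commits to Uptown. Subgame-perfect outcome: (Uptown, Loc1) with payoffs (10, 11).
Under simultaneous play:
North Co.'s best replies: Loc1→Uptown; Loc2→Uptown; Loc3→Downtown; Loc4→Uptown.
South Co.'s best replies: Uptown→Loc1; Downtown→Loc2.
The unique mutual best reply is (Uptown, Loc1), giving (10, 11).
South Co. earns 11 sequentially versus 11 at the Nash outcome: unchanged.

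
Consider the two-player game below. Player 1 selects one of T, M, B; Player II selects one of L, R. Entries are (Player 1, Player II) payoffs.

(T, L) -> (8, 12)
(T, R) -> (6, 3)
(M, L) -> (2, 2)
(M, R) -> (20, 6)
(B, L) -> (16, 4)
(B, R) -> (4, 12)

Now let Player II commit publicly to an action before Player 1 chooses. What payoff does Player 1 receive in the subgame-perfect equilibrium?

Player 1 best-responds to each possible Player II move:
- L: BR = B, leader payoff 4.
- R: BR = M, leader payoff 6.
Maximizing over 4, 6, Player II chooses R. Subgame-perfect outcome: (M, R) with payoffs (20, 6).

20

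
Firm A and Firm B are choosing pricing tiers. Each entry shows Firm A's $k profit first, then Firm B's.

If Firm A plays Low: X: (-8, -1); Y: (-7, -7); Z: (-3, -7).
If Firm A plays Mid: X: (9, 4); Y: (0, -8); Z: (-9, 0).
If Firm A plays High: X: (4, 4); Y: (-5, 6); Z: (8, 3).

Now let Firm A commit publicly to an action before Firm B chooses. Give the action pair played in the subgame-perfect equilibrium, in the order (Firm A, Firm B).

Firm B best-responds to each possible Firm A move:
- Low: BR = X, leader payoff -8.
- Mid: BR = X, leader payoff 9.
- High: BR = Y, leader payoff -5.
Among -8, 9, -5, the best is 9 at Mid. Subgame-perfect outcome: (Mid, X) with payoffs (9, 4).

(Mid, X)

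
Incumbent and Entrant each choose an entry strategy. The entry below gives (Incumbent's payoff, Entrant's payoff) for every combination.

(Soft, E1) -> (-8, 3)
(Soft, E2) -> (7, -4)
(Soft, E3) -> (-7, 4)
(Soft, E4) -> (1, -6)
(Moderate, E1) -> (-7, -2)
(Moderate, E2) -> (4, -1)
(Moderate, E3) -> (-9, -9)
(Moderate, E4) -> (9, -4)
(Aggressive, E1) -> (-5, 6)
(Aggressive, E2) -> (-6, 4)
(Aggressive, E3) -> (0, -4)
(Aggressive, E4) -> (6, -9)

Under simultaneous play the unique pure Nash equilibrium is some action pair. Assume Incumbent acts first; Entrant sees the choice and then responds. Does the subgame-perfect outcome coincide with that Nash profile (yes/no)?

Work backward from Entrant's decision.
- Soft: Entrant compares 3, -4, 4, -6 and picks E3; Incumbent would get -7.
- Moderate: Entrant compares -2, -1, -9, -4 and picks E2; Incumbent would get 4.
- Aggressive: Entrant compares 6, 4, -4, -9 and picks E1; Incumbent would get -5.
Maximizing over -7, 4, -5, Incumbent chooses Moderate. Subgame-perfect outcome: (Moderate, E2) with payoffs (4, -1).
For the simultaneous game, intersect best replies.
Incumbent's best replies: E1→Aggressive; E2→Soft; E3→Aggressive; E4→Moderate.
Entrant's best replies: Soft→E3; Moderate→E2; Aggressive→E1.
Only (Aggressive, E1) has each player best-responding; Nash payoffs (-5, 6).
Sequential outcome (Moderate, E2) differs from the Nash profile (Aggressive, E1).

no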